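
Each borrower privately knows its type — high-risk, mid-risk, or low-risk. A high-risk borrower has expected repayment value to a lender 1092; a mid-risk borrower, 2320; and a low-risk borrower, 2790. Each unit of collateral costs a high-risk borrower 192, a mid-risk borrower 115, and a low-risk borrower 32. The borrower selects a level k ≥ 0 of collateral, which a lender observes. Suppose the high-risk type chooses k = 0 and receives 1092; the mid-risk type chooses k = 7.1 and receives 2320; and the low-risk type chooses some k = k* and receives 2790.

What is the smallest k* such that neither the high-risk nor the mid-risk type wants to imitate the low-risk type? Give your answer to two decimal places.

Mid-risk type (on-path payoff 2320 − 115×7.1 = 1503.5) won't mimic when 1503.5 ≥ 2790 − 115·k*, i.e. k* ≥ 11.19.
High-risk type (on-path payoff 1092) won't mimic when 1092 ≥ 2790 − 192·k*, i.e. k* ≥ 8.84.
Both must hold, so k* = max(8.84, 11.19) = 11.19. The mid-risk type's constraint binds.

11.19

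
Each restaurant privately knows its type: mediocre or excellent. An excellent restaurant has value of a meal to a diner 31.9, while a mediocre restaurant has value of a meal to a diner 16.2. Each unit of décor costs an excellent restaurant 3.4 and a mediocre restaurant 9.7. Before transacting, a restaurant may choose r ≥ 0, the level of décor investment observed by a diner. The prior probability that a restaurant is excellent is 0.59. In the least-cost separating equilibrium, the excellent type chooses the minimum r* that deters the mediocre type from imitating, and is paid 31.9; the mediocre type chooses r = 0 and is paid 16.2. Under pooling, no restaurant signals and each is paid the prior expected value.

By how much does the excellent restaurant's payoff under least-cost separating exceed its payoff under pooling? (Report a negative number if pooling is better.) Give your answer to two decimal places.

Least-cost separating signal: r* solves 16.2 = 31.9 − 9.7·r*, so r* = (31.9 − 16.2)/9.7 ≈ 1.6186.
Excellent type's separating payoff: 31.9 − 3.4 × r* = 31.9 − 3.4 × (31.9 − 16.2)/9.7 = 31.9 − 53.38/9.7 ≈ 26.3969.
Pooling payoff: 0.59 × 31.9 + 0.41 × 16.2 = 25.463.
Difference: 26.3969 − 25.463 = 0.9339, i.e. 0.93 to two decimal places.
The excellent type prefers to separate.

0.93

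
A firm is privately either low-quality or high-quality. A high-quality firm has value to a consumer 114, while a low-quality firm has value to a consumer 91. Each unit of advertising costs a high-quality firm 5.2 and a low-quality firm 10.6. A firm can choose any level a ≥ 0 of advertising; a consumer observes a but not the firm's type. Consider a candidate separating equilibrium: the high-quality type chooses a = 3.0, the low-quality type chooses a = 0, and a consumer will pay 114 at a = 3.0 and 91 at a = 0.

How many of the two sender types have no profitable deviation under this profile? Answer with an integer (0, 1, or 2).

2

Low-quality type: stay at 0 → 91; mimic → 114 − 10.6 × 3.0 = 82.2. IC holds (91 ≥ 82.2).
High-quality type: signal → 114 − 5.2 × 3.0 = 98.4; deviate to 0 → 91. IC holds (98.4 ≥ 91).
2 of 2 constraints hold, so this is a separating equilibrium.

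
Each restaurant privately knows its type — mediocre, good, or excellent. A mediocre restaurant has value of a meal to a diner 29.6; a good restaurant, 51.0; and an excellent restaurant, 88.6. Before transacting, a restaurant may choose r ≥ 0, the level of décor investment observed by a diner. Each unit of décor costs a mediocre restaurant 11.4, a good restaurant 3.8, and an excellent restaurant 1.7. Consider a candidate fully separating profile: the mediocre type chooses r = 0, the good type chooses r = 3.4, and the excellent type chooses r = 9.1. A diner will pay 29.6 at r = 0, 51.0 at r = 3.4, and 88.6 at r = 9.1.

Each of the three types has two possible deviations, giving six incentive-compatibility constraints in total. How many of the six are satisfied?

5

Mediocre (own payoff 29.6): to r=3.4 gives 51.0 − 11.4×3.4 = 12.24 → no gain ✓; to r=9.1 gives 88.6 − 11.4×9.1 = -15.14 → no gain ✓.
Good (own payoff 51.0 − 3.8×3.4 = 38.08): to r=0 gives 29.6 → no gain ✓; to r=9.1 gives 88.6 − 3.8×9.1 = 54.02 → profitable ✗.
Excellent (own payoff 88.6 − 1.7×9.1 = 73.13): to r=0 gives 29.6 → no gain ✓; to r=3.4 gives 51.0 − 1.7×3.4 = 45.22 → no gain ✓.
5 of the 6 constraints hold; not an equilibrium.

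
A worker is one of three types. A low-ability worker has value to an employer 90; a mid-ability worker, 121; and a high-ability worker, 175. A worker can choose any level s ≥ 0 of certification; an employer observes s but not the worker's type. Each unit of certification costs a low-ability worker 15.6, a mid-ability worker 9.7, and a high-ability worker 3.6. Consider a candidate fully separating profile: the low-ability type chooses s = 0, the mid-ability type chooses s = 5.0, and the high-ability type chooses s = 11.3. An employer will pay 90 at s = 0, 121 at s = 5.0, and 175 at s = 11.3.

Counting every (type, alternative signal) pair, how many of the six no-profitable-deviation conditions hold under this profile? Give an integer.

High-ability (own payoff 175 − 3.6×11.3 = 134.32): to s=0 gives 90 → no gain ✓; to s=5.0 gives 121 − 3.6×5.0 = 103 → no gain ✓.
Mid-ability (own payoff 121 − 9.7×5.0 = 72.5): to s=0 gives 90 → profitable ✗; to s=11.3 gives 175 − 9.7×11.3 = 65.39 → no gain ✓.
Low-ability (own payoff 90): to s=5.0 gives 121 − 15.6×5.0 = 43 → no gain ✓; to s=11.3 gives 175 − 15.6×11.3 = -1.28 → no gain ✓.
5 of the 6 constraints hold; not an equilibrium.

5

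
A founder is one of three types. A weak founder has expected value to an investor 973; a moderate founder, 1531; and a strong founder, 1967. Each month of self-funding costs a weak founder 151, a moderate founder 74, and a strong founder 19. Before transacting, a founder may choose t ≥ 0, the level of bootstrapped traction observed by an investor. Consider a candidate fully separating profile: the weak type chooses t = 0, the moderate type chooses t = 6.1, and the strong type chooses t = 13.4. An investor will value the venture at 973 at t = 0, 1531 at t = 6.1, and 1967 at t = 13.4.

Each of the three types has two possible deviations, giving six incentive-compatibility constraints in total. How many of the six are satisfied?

Weak (own payoff 973): to t=6.1 gives 1531 − 151×6.1 = 609.9 → no gain ✓; to t=13.4 gives 1967 − 151×13.4 = -56.4 → no gain ✓.
Strong (own payoff 1967 − 19×13.4 = 1712.4): to t=0 gives 973 → no gain ✓; to t=6.1 gives 1531 − 19×6.1 = 1415.1 → no gain ✓.
Moderate (own payoff 1531 − 74×6.1 = 1079.6): to t=0 gives 973 → no gain ✓; to t=13.4 gives 1967 − 74×13.4 = 975.4 → no gain ✓.
6 of the 6 constraints hold; this profile is a separating equilibrium.

6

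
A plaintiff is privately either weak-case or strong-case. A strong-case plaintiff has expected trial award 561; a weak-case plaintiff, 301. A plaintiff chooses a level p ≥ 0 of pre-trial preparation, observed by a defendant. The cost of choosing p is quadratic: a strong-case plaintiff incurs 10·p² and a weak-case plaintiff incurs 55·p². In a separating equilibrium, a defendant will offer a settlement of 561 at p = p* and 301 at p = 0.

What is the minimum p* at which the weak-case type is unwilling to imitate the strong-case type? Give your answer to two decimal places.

The weak-case type at p = 0 receives 301; imitating at p* yields 561 − 55·p*².
Indifference: 301 = 561 − 55·p*², so p*² = (561 − 301) / 55 ≈ 4.7273.
p* = √4.7273 ≈ 2.17.

2.17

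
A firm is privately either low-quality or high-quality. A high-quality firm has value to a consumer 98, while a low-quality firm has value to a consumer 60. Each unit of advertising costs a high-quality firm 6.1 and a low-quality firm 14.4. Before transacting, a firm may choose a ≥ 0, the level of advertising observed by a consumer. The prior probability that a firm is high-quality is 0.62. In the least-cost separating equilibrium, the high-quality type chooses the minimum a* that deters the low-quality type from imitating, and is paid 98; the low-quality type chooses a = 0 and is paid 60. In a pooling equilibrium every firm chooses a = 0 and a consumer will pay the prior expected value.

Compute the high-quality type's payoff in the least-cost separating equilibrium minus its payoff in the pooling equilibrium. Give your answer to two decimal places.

-1.66

Least-cost separating signal: a* solves 60 = 98 − 14.4·a*, so a* = (98 − 60)/14.4 ≈ 2.6389.
High-quality type's separating payoff: 98 − 6.1 × a* = 98 − 6.1 × (98 − 60)/14.4 = 98 − 231.8/14.4 ≈ 81.9028.
Pooling payoff: 0.62 × 98 + 0.38 × 60 = 83.56.
Difference: 81.9028 − 83.56 = -1.6572, i.e. -1.66 to two decimal places.
The high-quality type would prefer the pooling outcome.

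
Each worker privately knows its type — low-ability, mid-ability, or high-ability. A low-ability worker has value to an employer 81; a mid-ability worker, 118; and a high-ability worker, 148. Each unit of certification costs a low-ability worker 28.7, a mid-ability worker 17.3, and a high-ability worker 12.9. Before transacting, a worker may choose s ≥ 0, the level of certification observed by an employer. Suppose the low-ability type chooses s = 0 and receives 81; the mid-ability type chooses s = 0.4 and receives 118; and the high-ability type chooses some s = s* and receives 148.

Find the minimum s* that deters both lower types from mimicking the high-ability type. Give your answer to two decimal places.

2.33

Mid-ability type (on-path payoff 118 − 17.3×0.4 = 111.08) won't mimic when 111.08 ≥ 148 − 17.3·s*, i.e. s* ≥ 2.13.
Low-ability type (on-path payoff 81) won't mimic when 81 ≥ 148 − 28.7·s*, i.e. s* ≥ 2.33.
Both must hold, so s* = max(2.33, 2.13) = 2.33. The low-ability type's constraint binds.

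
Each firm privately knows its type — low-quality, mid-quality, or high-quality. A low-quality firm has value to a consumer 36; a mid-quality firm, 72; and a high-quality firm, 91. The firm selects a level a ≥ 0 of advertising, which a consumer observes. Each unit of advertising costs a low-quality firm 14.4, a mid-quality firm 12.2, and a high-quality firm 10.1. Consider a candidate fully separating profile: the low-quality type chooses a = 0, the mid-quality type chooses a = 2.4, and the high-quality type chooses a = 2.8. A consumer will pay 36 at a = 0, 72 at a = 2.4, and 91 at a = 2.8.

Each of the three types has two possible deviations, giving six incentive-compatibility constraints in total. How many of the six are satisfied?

High-quality (own payoff 91 − 10.1×2.8 = 62.72): to a=0 gives 36 → no gain ✓; to a=2.4 gives 72 − 10.1×2.4 = 47.76 → no gain ✓.
Mid-quality (own payoff 72 − 12.2×2.4 = 42.72): to a=0 gives 36 → no gain ✓; to a=2.8 gives 91 − 12.2×2.8 = 56.84 → profitable ✗.
Low-quality (own payoff 36): to a=2.4 gives 72 − 14.4×2.4 = 37.44 → profitable ✗; to a=2.8 gives 91 − 14.4×2.8 = 50.68 → profitable ✗.
3 of the 6 constraints hold; not an equilibrium.

3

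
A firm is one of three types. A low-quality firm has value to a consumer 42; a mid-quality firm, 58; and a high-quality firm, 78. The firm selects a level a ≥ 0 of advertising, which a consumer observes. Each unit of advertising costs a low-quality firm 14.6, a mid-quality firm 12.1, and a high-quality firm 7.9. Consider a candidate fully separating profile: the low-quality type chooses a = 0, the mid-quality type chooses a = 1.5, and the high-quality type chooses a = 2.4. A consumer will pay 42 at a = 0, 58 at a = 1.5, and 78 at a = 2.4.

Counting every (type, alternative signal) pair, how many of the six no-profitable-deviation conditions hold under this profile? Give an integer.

Low-quality (own payoff 42): to a=1.5 gives 58 − 14.6×1.5 = 36.1 → no gain ✓; to a=2.4 gives 78 − 14.6×2.4 = 42.96 → profitable ✗.
High-quality (own payoff 78 − 7.9×2.4 = 59.04): to a=0 gives 42 → no gain ✓; to a=1.5 gives 58 − 7.9×1.5 = 46.15 → no gain ✓.
Mid-quality (own payoff 58 − 12.1×1.5 = 39.85): to a=0 gives 42 → profitable ✗; to a=2.4 gives 78 − 12.1×2.4 = 48.96 → profitable ✗.
3 of the 6 constraints hold; not an equilibrium.

3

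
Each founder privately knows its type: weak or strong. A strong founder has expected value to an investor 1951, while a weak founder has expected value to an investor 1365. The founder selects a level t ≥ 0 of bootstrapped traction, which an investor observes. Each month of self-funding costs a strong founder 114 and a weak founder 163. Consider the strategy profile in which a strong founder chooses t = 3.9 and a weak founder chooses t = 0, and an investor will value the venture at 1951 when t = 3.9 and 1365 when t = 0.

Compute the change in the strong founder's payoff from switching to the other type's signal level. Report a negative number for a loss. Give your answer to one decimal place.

-141.4

Playing t = 3.9 the strong founder receives 1951 − 114 × 3.9 = 1506.4.
Deviating to t = 0 yields 1365 instead.
Gain from deviating: 1365 − 1506.4 = -141.4.
The gain is negative, so the strong type's incentive-compatibility constraint is satisfied.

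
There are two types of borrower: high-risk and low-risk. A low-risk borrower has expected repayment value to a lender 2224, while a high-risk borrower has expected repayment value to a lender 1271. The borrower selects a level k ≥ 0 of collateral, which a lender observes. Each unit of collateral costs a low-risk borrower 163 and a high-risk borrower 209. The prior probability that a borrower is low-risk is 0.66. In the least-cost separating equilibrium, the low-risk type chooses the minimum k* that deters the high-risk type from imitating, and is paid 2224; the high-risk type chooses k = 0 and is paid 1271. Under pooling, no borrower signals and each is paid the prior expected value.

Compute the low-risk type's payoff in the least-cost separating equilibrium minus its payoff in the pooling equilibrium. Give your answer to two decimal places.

Least-cost separating signal: k* solves 1271 = 2224 − 209·k*, so k* = (2224 − 1271)/209 ≈ 4.5598.
Low-risk type's separating payoff: 2224 − 163 × k* = 2224 − 163 × (2224 − 1271)/209 = 2224 − 155339/209 ≈ 1480.7512.
Pooling payoff: 0.66 × 2224 + 0.34 × 1271 = 1899.98.
Difference: 1480.7512 − 1899.98 = -419.2288, i.e. -419.23 to two decimal places.
The low-risk type would prefer the pooling outcome.

-419.23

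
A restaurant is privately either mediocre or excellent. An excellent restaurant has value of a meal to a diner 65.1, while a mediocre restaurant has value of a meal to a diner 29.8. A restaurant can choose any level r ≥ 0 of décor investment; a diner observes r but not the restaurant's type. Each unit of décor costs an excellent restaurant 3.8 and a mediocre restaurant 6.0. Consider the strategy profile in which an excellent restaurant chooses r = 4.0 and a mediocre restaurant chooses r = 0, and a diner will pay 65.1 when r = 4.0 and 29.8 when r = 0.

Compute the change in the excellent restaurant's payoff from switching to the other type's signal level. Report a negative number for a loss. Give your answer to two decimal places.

-20.10

Playing r = 4.0 the excellent restaurant receives 65.1 − 3.8 × 4.0 = 49.9.
Deviating to r = 0 yields 29.8 instead.
Gain from deviating: 29.8 − 49.9 = -20.10.
The gain is negative, so the excellent type's incentive-compatibility constraint is satisfied.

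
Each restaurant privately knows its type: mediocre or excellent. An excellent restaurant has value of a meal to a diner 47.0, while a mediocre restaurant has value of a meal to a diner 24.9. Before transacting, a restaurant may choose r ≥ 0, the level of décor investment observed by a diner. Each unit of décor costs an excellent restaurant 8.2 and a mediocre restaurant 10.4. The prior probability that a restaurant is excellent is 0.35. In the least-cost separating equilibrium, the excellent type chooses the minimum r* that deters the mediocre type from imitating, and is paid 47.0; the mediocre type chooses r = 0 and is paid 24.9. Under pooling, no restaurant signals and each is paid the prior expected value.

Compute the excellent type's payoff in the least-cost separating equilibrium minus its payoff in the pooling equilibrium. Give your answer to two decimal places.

Least-cost separating signal: r* solves 24.9 = 47.0 − 10.4·r*, so r* = (47.0 − 24.9)/10.4 = 2.125.
Excellent type's separating payoff: 47.0 − 8.2 × r* = 47.0 − 8.2 × (47.0 − 24.9)/10.4 = 47.0 − 181.22/10.4 = 29.575.
Pooling payoff: 0.35 × 47.0 + 0.65 × 24.9 = 32.635.
Difference: 29.575 − 32.635 = -3.06.
The excellent type would prefer the pooling outcome.

-3.06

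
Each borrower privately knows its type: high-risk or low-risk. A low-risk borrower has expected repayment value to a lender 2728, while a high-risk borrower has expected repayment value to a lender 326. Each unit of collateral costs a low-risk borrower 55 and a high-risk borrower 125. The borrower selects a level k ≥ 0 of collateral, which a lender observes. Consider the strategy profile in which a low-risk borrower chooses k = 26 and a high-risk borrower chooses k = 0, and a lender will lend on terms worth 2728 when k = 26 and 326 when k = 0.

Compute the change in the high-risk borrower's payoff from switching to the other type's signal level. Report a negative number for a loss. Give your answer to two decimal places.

-848.00

Playing k = 0 the high-risk borrower receives 326.
Deviating to k = 26 brings payment 2728 at cost 125 × 26 = 3250, netting -522.
Gain from deviating: -522 − 326 = -848.00.
The gain is negative, so the high-risk type's incentive-compatibility constraint is satisfied.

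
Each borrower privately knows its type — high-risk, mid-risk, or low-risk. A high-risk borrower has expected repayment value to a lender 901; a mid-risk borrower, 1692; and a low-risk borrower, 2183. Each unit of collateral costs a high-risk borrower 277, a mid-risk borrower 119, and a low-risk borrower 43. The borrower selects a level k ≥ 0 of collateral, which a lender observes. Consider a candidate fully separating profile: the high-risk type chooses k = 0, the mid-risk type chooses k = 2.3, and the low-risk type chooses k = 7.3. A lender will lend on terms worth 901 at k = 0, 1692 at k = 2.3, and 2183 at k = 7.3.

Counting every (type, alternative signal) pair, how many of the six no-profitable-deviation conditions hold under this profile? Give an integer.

Mid-risk (own payoff 1692 − 119×2.3 = 1418.3): to k=0 gives 901 → no gain ✓; to k=7.3 gives 2183 − 119×7.3 = 1314.3 → no gain ✓.
Low-risk (own payoff 2183 − 43×7.3 = 1869.1): to k=0 gives 901 → no gain ✓; to k=2.3 gives 1692 − 43×2.3 = 1593.1 → no gain ✓.
High-risk (own payoff 901): to k=2.3 gives 1692 − 277×2.3 = 1054.9 → profitable ✗; to k=7.3 gives 2183 − 277×7.3 = 160.9 → no gain ✓.
5 of the 6 constraints hold; not an equilibrium.

5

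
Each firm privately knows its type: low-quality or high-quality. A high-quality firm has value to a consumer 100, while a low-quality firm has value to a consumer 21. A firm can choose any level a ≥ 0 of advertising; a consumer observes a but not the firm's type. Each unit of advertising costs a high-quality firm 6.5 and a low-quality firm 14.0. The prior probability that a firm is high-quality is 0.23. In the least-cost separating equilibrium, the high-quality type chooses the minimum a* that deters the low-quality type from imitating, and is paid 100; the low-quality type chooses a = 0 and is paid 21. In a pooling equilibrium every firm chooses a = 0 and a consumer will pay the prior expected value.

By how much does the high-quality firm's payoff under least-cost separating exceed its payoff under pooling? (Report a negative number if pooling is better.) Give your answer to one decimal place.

Least-cost separating signal: a* solves 21 = 100 − 14.0·a*, so a* = (100 − 21)/14.0 ≈ 5.6429.
High-quality type's separating payoff: 100 − 6.5 × a* = 100 − 6.5 × (100 − 21)/14.0 = 100 − 513.5/14.0 ≈ 63.321.
Pooling payoff: 0.23 × 100 + 0.77 × 21 = 39.17.
Difference: 63.321 − 39.17 = 24.151, i.e. 24.2 to one decimal place.
The high-quality type prefers to separate.

24.2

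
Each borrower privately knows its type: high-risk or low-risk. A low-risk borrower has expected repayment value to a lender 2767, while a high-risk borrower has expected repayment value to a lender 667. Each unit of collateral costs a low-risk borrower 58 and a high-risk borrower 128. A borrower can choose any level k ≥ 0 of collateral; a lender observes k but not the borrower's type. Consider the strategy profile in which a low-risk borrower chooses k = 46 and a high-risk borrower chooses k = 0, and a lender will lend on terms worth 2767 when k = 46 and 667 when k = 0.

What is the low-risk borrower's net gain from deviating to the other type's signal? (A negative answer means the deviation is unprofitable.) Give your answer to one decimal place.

Playing k = 46 the low-risk borrower receives 2767 − 58 × 46 = 99.
Deviating to k = 0 yields 667 instead.
Gain from deviating: 667 − 99 = 568.0.
The gain is positive, so the low-risk type's incentive-compatibility constraint is violated — this profile is not a separating equilibrium.

568.0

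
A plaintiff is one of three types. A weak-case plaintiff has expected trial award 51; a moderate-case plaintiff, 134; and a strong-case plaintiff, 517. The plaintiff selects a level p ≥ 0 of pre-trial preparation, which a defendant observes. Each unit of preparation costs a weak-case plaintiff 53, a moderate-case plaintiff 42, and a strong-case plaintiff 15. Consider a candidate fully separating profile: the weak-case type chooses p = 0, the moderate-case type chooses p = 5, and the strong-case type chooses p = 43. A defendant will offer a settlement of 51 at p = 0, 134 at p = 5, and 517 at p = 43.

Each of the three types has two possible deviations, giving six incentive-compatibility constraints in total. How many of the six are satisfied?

Strong-case (own payoff 517 − 15×43 = -128): to p=0 gives 51 → profitable ✗; to p=5 gives 134 − 15×5 = 59 → profitable ✗.
Weak-case (own payoff 51): to p=5 gives 134 − 53×5 = -131 → no gain ✓; to p=43 gives 517 − 53×43 = -1762 → no gain ✓.
Moderate-case (own payoff 134 − 42×5 = -76): to p=0 gives 51 → profitable ✗; to p=43 gives 517 − 42×43 = -1289 → no gain ✓.
3 of the 6 constraints hold; not an equilibrium.

3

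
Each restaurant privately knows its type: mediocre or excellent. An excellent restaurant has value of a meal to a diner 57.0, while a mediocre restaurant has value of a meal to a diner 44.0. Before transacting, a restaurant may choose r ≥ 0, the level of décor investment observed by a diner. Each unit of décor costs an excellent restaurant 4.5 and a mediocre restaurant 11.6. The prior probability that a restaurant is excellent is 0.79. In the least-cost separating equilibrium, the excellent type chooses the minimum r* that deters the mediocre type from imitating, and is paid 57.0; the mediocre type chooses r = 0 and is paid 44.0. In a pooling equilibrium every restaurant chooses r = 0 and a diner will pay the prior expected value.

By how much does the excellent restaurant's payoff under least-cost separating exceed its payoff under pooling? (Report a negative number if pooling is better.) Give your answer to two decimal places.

-2.31

Least-cost separating signal: r* solves 44.0 = 57.0 − 11.6·r*, so r* = (57.0 − 44.0)/11.6 ≈ 1.1207.
Excellent type's separating payoff: 57.0 − 4.5 × r* = 57.0 − 4.5 × (57.0 − 44.0)/11.6 = 57.0 − 58.5/11.6 ≈ 51.9569.
Pooling payoff: 0.79 × 57.0 + 0.21 × 44.0 = 54.27.
Difference: 51.9569 − 54.27 = -2.3131, i.e. -2.31 to two decimal places.
The excellent type would prefer the pooling outcome.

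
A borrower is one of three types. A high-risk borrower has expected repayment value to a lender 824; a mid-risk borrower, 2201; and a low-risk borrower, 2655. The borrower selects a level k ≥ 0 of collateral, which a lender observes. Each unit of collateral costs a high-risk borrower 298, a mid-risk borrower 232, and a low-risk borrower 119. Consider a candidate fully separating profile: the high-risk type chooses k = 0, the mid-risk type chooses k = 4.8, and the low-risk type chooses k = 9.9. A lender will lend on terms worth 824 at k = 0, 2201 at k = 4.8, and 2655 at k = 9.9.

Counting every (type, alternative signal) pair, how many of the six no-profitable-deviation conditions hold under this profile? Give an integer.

5

Low-risk (own payoff 2655 − 119×9.9 = 1476.9): to k=0 gives 824 → no gain ✓; to k=4.8 gives 2201 − 119×4.8 = 1629.8 → profitable ✗.
Mid-risk (own payoff 2201 − 232×4.8 = 1087.4): to k=0 gives 824 → no gain ✓; to k=9.9 gives 2655 − 232×9.9 = 358.2 → no gain ✓.
High-risk (own payoff 824): to k=4.8 gives 2201 − 298×4.8 = 770.6 → no gain ✓; to k=9.9 gives 2655 − 298×9.9 = -295.2 → no gain ✓.
5 of the 6 constraints hold; not an equilibrium.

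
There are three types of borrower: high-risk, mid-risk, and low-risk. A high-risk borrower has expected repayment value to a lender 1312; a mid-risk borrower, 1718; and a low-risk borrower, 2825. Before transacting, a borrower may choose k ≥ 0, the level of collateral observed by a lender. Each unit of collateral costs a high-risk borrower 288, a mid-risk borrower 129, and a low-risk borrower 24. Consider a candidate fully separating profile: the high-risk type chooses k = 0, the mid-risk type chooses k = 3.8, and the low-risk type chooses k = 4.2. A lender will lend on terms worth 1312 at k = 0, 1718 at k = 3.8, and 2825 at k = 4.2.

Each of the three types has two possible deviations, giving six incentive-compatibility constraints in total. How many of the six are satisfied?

3

High-risk (own payoff 1312): to k=3.8 gives 1718 − 288×3.8 = 623.6 → no gain ✓; to k=4.2 gives 2825 − 288×4.2 = 1615.4 → profitable ✗.
Mid-risk (own payoff 1718 − 129×3.8 = 1227.8): to k=0 gives 1312 → profitable ✗; to k=4.2 gives 2825 − 129×4.2 = 2283.2 → profitable ✗.
Low-risk (own payoff 2825 − 24×4.2 = 2724.2): to k=0 gives 1312 → no gain ✓; to k=3.8 gives 1718 − 24×3.8 = 1626.8 → no gain ✓.
3 of the 6 constraints hold; not an equilibrium.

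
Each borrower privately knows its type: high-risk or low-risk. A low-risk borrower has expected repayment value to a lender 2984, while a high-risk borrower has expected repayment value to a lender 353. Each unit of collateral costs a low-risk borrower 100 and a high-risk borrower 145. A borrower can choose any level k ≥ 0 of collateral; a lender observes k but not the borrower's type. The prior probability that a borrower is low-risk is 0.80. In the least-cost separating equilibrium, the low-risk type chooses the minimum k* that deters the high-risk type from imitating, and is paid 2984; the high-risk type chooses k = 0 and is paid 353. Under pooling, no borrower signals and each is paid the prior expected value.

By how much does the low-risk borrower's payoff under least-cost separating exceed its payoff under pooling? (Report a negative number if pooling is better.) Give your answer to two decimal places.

-1288.28

Least-cost separating signal: k* solves 353 = 2984 − 145·k*, so k* = (2984 − 353)/145 ≈ 18.1448.
Low-risk type's separating payoff: 2984 − 100 × k* = 2984 − 100 × (2984 − 353)/145 = 2984 − 263100/145 ≈ 1169.5172.
Pooling payoff: 0.80 × 2984 + 0.20 × 353 = 2457.8.
Difference: 1169.5172 − 2457.8 = -1288.2828, i.e. -1288.28 to two decimal places.
The low-risk type would prefer the pooling outcome.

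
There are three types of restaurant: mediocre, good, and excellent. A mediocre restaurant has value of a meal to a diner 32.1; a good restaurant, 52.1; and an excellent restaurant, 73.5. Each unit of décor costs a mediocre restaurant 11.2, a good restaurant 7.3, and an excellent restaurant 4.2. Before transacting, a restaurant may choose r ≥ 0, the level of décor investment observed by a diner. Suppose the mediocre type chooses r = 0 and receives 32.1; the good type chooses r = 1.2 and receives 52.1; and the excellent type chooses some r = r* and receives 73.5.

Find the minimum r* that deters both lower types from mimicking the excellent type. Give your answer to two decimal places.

4.13

Good type (on-path payoff 52.1 − 7.3×1.2 = 43.34) won't mimic when 43.34 ≥ 73.5 − 7.3·r*, i.e. r* ≥ 4.13.
Mediocre type (on-path payoff 32.1) won't mimic when 32.1 ≥ 73.5 − 11.2·r*, i.e. r* ≥ 3.70.
Both must hold, so r* = max(3.70, 4.13) = 4.13. The good type's constraint binds.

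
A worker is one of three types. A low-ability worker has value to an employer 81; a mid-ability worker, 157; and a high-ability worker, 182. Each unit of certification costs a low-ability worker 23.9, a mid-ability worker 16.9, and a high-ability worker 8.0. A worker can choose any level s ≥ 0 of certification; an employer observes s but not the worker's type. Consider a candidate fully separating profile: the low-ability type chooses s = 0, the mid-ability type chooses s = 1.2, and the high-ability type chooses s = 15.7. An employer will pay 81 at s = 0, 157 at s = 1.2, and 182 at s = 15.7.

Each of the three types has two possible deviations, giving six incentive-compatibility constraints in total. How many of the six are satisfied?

3

Low-ability (own payoff 81): to s=1.2 gives 157 − 23.9×1.2 = 128.32 → profitable ✗; to s=15.7 gives 182 − 23.9×15.7 = -193.23 → no gain ✓.
High-ability (own payoff 182 − 8.0×15.7 = 56.4): to s=0 gives 81 → profitable ✗; to s=1.2 gives 157 − 8.0×1.2 = 147.4 → profitable ✗.
Mid-ability (own payoff 157 − 16.9×1.2 = 136.72): to s=0 gives 81 → no gain ✓; to s=15.7 gives 182 − 16.9×15.7 = -83.33 → no gain ✓.
3 of the 6 constraints hold; not an equilibrium.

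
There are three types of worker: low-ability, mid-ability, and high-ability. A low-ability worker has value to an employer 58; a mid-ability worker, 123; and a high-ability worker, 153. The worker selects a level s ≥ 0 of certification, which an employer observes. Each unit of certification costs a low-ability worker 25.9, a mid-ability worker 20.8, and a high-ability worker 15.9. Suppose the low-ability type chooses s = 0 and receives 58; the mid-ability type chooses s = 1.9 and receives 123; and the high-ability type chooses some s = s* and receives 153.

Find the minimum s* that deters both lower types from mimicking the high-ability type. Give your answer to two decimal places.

3.67

Low-ability type (on-path payoff 58) won't mimic when 58 ≥ 153 − 25.9·s*, i.e. s* ≥ 3.67.
Mid-ability type (on-path payoff 123 − 20.8×1.9 = 83.48) won't mimic when 83.48 ≥ 153 − 20.8·s*, i.e. s* ≥ 3.34.
Both must hold, so s* = max(3.67, 3.34) = 3.67. The low-ability type's constraint binds.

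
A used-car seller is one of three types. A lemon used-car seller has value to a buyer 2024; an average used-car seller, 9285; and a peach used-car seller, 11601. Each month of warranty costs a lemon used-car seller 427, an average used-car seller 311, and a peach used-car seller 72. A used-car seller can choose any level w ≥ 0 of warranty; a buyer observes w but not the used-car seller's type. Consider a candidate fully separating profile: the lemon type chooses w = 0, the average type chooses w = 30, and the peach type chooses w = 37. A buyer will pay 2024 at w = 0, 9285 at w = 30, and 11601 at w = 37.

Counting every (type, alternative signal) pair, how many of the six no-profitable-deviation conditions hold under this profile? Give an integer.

Average (own payoff 9285 − 311×30 = -45): to w=0 gives 2024 → profitable ✗; to w=37 gives 11601 − 311×37 = 94 → profitable ✗.
Lemon (own payoff 2024): to w=30 gives 9285 − 427×30 = -3525 → no gain ✓; to w=37 gives 11601 − 427×37 = -4198 → no gain ✓.
Peach (own payoff 11601 − 72×37 = 8937): to w=0 gives 2024 → no gain ✓; to w=30 gives 9285 − 72×30 = 7125 → no gain ✓.
4 of the 6 constraints hold; not an equilibrium.

4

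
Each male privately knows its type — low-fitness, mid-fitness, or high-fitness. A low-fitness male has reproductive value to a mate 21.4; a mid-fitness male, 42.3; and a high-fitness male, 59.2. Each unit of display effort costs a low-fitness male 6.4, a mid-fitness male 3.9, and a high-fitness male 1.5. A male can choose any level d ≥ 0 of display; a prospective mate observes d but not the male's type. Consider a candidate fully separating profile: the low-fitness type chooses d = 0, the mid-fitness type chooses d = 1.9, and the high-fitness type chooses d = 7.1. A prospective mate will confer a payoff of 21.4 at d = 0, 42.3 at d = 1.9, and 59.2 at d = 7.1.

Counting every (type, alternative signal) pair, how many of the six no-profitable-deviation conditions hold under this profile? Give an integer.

Mid-fitness (own payoff 42.3 − 3.9×1.9 = 34.89): to d=0 gives 21.4 → no gain ✓; to d=7.1 gives 59.2 − 3.9×7.1 = 31.51 → no gain ✓.
Low-fitness (own payoff 21.4): to d=1.9 gives 42.3 − 6.4×1.9 = 30.14 → profitable ✗; to d=7.1 gives 59.2 − 6.4×7.1 = 13.76 → no gain ✓.
High-fitness (own payoff 59.2 − 1.5×7.1 = 48.55): to d=0 gives 21.4 → no gain ✓; to d=1.9 gives 42.3 − 1.5×1.9 = 39.45 → no gain ✓.
5 of the 6 constraints hold; not an equilibrium.

5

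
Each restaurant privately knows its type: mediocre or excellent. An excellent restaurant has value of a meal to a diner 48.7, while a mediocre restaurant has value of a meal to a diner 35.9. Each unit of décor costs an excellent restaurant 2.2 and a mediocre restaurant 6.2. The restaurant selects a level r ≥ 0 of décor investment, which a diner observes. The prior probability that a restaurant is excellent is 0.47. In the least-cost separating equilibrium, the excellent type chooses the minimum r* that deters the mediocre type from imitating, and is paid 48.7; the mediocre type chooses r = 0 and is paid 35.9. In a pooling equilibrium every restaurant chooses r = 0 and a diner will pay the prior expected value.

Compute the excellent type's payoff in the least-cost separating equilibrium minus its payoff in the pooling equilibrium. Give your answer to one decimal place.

Least-cost separating signal: r* solves 35.9 = 48.7 − 6.2·r*, so r* = (48.7 − 35.9)/6.2 ≈ 2.0645.
Excellent type's separating payoff: 48.7 − 2.2 × r* = 48.7 − 2.2 × (48.7 − 35.9)/6.2 = 48.7 − 28.16/6.2 ≈ 44.158.
Pooling payoff: 0.47 × 48.7 + 0.53 × 35.9 = 41.916.
Difference: 44.158 − 41.916 = 2.242, i.e. 2.2 to one decimal place.
The excellent type prefers to separate.

2.2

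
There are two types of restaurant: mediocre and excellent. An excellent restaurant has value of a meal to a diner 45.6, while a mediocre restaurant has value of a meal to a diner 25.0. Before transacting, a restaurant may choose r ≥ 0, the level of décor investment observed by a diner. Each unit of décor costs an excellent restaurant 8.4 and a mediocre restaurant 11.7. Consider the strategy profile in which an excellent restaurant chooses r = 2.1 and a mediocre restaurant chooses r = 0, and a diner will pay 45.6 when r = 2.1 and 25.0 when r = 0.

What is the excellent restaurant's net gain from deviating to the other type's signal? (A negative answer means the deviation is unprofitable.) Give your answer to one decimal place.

Playing r = 2.1 the excellent restaurant receives 45.6 − 8.4 × 2.1 = 27.96.
Deviating to r = 0 yields 25.0 instead.
Gain from deviating: 25.0 − 27.96 = -2.96, i.e. -3.0 to one decimal place.
The gain is negative, so the excellent type's incentive-compatibility constraint is satisfied.

-3.0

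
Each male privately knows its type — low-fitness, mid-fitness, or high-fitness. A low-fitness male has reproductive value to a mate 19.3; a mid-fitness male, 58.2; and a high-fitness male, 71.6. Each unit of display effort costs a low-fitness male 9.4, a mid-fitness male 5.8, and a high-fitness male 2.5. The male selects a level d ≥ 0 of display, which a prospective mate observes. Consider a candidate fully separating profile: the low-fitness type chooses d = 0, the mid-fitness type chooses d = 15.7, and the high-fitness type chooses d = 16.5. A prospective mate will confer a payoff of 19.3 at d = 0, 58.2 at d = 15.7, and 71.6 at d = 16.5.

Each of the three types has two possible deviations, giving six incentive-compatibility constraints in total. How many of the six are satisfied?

High-fitness (own payoff 71.6 − 2.5×16.5 = 30.35): to d=0 gives 19.3 → no gain ✓; to d=15.7 gives 58.2 − 2.5×15.7 = 18.95 → no gain ✓.
Low-fitness (own payoff 19.3): to d=15.7 gives 58.2 − 9.4×15.7 = -89.38 → no gain ✓; to d=16.5 gives 71.6 − 9.4×16.5 = -83.5 → no gain ✓.
Mid-fitness (own payoff 58.2 − 5.8×15.7 = -32.86): to d=0 gives 19.3 → profitable ✗; to d=16.5 gives 71.6 − 5.8×16.5 = -24.1 → profitable ✗.
4 of the 6 constraints hold; not an equilibrium.

4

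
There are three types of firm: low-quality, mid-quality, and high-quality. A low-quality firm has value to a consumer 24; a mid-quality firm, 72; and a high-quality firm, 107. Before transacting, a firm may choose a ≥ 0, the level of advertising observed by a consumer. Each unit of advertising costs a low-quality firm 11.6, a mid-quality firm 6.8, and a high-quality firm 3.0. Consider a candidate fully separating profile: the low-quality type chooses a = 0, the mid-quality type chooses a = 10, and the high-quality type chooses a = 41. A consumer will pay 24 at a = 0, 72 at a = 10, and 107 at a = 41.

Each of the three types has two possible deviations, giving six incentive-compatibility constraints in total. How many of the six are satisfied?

3

Mid-quality (own payoff 72 − 6.8×10 = 4): to a=0 gives 24 → profitable ✗; to a=41 gives 107 − 6.8×41 = -171.8 → no gain ✓.
Low-quality (own payoff 24): to a=10 gives 72 − 11.6×10 = -44 → no gain ✓; to a=41 gives 107 − 11.6×41 = -368.6 → no gain ✓.
High-quality (own payoff 107 − 3.0×41 = -16): to a=0 gives 24 → profitable ✗; to a=10 gives 72 − 3.0×10 = 42 → profitable ✗.
3 of the 6 constraints hold; not an equilibrium.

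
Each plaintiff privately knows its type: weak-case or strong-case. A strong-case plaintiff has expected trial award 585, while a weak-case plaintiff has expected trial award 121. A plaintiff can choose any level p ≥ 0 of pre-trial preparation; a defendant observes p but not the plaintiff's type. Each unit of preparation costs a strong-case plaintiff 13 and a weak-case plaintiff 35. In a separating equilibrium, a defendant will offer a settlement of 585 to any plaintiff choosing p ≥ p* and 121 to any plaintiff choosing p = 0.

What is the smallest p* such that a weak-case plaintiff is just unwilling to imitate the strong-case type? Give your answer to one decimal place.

13.3

A weak-case plaintiff choosing p = 0 receives 121.
Imitating at p* instead would pay 585 at cost 35·p*, netting 585 − 35·p*.
Indifference: 121 = 585 − 35·p*, so p* = (585 − 121) / 35 ≈ 13.3.
At p* the weak-case type's incentive constraint just binds; the strong-case type strictly prefers p* since its per-unit cost is lower.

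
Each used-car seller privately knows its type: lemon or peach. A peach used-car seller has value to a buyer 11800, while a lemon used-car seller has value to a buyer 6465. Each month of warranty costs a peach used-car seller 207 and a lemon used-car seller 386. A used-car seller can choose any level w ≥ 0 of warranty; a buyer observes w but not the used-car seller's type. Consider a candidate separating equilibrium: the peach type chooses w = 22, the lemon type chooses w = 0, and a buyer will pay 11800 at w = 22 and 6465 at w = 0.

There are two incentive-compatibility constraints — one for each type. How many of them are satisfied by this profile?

2

Peach type: signal → 11800 − 207 × 22 = 7246; deviate to 0 → 6465. IC holds (7246 ≥ 6465).
Lemon type: stay at 0 → 6465; mimic → 11800 − 386 × 22 = 3308. IC holds (6465 ≥ 3308).
2 of 2 constraints hold, so this is a separating equilibrium.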